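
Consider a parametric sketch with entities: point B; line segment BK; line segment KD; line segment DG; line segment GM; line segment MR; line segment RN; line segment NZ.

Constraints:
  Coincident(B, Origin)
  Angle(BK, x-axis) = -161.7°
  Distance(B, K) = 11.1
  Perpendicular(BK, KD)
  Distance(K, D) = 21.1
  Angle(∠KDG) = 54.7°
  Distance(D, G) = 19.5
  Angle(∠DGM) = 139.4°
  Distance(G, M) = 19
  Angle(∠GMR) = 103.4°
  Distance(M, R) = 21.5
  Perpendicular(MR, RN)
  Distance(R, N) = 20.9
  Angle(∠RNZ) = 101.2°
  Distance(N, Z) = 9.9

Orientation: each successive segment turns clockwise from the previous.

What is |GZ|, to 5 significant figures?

16.763

B is at the origin; BK runs at -161.7° with length 11.1, so K = (-10.539, -3.4853). BK is perpendicular to KD, so KD runs at 108.30°; with |KD| = 21.1, D = (-17.164, 16.548). ∠KDG = 54.7° gives DG at -17.000° from the x-axis; with |DG| = 19.5, G = (1.4841, 10.846). ∠DGM = 139.4° gives GM at -57.600° from the x-axis; with |GM| = 19.0, M = (11.665, -5.1959). ∠GMR = 103.4° gives MR at -134.20° from the x-axis; with |MR| = 21.5, R = (-3.3243, -20.609). The perpendicularity gives RN at right angles to MR, so RN runs at 135.80°; with |RN| = 20.9, N = (-18.308, -6.0387). ∠RNZ = 101.2° gives NZ at 57.000° from the x-axis; with |NZ| = 9.9, Z = (-12.916, 2.2641). Then |GZ| = |Z − G| = 16.763.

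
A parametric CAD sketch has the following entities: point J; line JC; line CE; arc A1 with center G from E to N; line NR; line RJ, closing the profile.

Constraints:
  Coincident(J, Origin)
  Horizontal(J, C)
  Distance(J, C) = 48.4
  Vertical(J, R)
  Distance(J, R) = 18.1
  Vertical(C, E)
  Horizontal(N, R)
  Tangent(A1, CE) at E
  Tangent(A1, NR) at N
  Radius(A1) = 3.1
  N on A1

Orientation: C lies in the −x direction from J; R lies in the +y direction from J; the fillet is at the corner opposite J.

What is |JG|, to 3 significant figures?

47.7

J is at the origin; JC is horizontal with |JC| = 48.4 and C on the −x side, so C = (-48.4, 0.00). J and R share the same x with |JR| = 18.1 and R on the +y side, so R = (0.00, 18.1). The virtual corner opposite J is at (-48.4, 18.1). The tangent condition forces GE to be normal to CE and A1 meets NR tangentially, so GN is at right angles to NR, with radius 3.1, so the center G sits 3.1 in from both sides at G = (-45.3, 15.0). Then |JG| = |G − J| = 47.7.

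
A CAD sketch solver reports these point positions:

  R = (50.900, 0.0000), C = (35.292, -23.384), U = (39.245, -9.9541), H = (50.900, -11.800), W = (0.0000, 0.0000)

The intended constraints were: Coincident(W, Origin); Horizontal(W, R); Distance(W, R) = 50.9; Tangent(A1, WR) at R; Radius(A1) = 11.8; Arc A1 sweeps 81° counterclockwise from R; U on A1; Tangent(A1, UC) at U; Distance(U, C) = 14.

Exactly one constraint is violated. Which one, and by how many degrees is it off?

Tangent(A1, UC) at U — off by 7.40°.

W = (0.00, 0.00) ✓; W.y = 0.00, R.y = 0.00 ✓; |WR| = 50.90 ✓; ∠(HR, RW) = 90.00° ✓; |HR| = 11.80 ✓; bearing(H→U) − bearing(H→R) = 81.00° ✓; |HU| = 11.80 ✓; ∠(HU, UC) = 97.40° ✗; |UC| = 14.00 ✓.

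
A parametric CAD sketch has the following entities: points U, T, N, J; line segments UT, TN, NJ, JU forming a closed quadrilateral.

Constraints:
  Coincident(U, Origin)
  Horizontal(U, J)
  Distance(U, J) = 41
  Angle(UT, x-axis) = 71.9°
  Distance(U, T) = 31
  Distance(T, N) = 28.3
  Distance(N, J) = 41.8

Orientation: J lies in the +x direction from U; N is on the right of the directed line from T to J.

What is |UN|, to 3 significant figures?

3.19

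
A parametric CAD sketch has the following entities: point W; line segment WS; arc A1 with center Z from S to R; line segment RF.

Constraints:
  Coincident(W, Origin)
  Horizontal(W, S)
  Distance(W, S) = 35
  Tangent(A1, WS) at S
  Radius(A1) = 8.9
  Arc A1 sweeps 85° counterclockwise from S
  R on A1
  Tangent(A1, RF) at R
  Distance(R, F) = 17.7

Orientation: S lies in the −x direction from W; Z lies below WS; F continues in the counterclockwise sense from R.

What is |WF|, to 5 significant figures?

52.205

W is at the origin; W and S share the same y with |WS| = 35.0 and S on the −x side, so S = (-35.000, 0.0000). The tangent condition forces ZS to be normal to WS, so Z = S + (0, -8.9) = (-35.000, -8.9000). On A1, S sits at bearing 90° from Z; an 85° counterclockwise sweep puts R at bearing 175°, so R = Z + 8.9·(cos 175°, sin 175°) = (-43.866, -8.1243). Tangency of A1 to RF means the radius ZR is perpendicular to RF, so RF runs along (−sin 175°, cos 175°); with |RF| = 17.7, F = (-45.409, -25.757). Then |WF| = |F − W| = 52.205.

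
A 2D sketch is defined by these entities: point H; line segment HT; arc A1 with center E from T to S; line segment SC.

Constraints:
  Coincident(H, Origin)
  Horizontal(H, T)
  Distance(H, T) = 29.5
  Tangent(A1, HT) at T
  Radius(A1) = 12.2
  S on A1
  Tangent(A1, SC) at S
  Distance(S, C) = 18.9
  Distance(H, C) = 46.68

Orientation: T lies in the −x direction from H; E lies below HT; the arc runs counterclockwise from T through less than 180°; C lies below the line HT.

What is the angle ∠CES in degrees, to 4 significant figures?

57.16°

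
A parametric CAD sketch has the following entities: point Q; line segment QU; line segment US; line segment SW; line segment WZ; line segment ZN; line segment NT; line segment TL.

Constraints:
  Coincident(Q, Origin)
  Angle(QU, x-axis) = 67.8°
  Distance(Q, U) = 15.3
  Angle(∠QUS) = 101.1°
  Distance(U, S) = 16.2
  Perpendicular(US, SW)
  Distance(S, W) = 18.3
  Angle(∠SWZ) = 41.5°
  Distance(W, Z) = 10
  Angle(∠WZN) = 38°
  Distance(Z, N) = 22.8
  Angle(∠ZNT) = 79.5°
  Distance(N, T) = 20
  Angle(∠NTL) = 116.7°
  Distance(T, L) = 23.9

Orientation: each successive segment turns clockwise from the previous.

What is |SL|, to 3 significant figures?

39.1

Q is at the origin; QU runs at 67.8° with length 15.3, so U = (5.78, 14.2). ∠QUS = 101.1° gives US at -11.1° from the x-axis; with |US| = 16.2, S = (21.7, 11.0). The perpendicularity gives SW at right angles to US, so SW runs at -101°; with |SW| = 18.3, W = (18.2, -6.91). ∠SWZ = 41.5° gives WZ at 120° from the x-axis; with |WZ| = 10.0, Z = (13.1, 1.71). ∠WZN = 38.0° gives ZN at -21.6° from the x-axis; with |ZN| = 22.8, N = (34.3, -6.68). ∠ZNT = 79.5° gives NT at -122° from the x-axis; with |NT| = 20.0, T = (23.7, -23.6). ∠NTL = 116.7° gives TL at 175° from the x-axis; with |TL| = 23.9, L = (-0.129, -21.4). Then |SL| = |L − S| = 39.1.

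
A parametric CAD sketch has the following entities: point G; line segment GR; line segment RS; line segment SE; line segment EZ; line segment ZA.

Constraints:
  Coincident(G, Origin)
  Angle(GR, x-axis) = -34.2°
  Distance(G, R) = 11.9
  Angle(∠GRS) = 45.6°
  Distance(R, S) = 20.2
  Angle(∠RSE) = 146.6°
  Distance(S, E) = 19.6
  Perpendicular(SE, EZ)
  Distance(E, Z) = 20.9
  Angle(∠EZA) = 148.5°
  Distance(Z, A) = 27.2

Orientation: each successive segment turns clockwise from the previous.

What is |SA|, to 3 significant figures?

44.4

G is at the origin; GR runs at -34.2° with length 11.9, so R = (9.84, -6.69). ∠GRS = 45.6° gives RS at -169° from the x-axis; with |RS| = 20.2, S = (-9.96, -10.7). ∠RSE = 146.6° gives SE at 158° from the x-axis; with |SE| = 19.6, E = (-28.1, -3.34). SE is perpendicular to EZ, so EZ runs at 68.0°; with |EZ| = 20.9, Z = (-20.3, 16.0). ∠EZA = 148.5° gives ZA at 36.5° from the x-axis; with |ZA| = 27.2, A = (1.56, 32.2). Then |SA| = |A − S| = 44.4.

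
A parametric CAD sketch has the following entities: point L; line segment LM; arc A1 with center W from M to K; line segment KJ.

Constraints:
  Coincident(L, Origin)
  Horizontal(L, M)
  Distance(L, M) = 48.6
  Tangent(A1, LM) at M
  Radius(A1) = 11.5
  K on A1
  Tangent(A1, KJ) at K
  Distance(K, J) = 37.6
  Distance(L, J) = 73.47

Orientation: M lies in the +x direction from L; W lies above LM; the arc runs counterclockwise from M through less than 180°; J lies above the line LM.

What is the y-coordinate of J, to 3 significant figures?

50.5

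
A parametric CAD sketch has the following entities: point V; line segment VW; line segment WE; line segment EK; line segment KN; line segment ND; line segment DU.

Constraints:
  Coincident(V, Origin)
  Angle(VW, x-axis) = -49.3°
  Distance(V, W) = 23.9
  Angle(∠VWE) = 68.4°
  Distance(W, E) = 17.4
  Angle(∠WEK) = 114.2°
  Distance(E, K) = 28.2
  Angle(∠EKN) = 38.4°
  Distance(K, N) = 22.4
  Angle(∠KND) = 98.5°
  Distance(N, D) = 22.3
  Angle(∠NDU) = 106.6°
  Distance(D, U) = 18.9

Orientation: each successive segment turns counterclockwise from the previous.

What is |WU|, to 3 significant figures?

35.5

∠KND = 98.5° gives ND at -8.80° from the x-axis; with |ND| = 22.3, D = (28.2, -6.33). ∠NDU = 106.6° gives DU at 64.6° from the x-axis; with |DU| = 18.9, U = (36.3, 10.7). Then |WU| = |U − W| = 35.5.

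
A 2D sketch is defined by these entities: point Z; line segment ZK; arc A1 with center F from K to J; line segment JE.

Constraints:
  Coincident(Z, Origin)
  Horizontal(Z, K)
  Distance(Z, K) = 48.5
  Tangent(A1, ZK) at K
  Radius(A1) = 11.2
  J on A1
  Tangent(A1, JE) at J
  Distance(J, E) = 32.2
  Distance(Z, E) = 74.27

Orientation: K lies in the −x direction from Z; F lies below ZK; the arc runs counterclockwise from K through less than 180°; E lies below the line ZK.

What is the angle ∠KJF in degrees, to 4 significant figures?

45.69°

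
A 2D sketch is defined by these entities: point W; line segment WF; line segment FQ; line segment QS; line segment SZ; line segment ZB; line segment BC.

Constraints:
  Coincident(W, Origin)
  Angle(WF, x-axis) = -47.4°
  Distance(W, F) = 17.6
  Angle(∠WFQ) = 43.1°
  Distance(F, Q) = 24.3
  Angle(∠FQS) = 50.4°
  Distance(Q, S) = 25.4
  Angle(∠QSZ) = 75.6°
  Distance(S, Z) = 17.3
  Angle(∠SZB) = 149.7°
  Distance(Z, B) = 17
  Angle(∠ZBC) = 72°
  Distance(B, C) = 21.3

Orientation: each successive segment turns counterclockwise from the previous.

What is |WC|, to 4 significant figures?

19.29

W is at the origin; WF runs at -47.4° with length 17.6, so F = (11.91, -12.96). ∠WFQ = 43.1° gives FQ at 89.50° from the x-axis; with |FQ| = 24.3, Q = (12.13, 11.34). ∠FQS = 50.4° gives QS at -140.9° from the x-axis; with |QS| = 25.4, S = (-7.587, -4.675). ∠QSZ = 75.6° gives SZ at -36.50° from the x-axis; with |SZ| = 17.3, Z = (6.320, -14.97). ∠SZB = 149.7° gives ZB at -6.200° from the x-axis; with |ZB| = 17.0, B = (23.22, -16.80). ∠ZBC = 72.0° gives BC at 101.8° from the x-axis; with |BC| = 21.3, C = (18.87, 4.048). Then |WC| = |C − W| = 19.29.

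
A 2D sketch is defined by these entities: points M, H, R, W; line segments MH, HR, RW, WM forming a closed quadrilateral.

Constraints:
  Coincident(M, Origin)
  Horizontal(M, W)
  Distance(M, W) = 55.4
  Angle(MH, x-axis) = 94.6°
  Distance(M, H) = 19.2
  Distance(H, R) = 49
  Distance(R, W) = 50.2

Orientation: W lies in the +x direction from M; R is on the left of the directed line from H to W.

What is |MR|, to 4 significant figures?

61.02

Checks: |HR| = 49.00 ✓; |RW| = 50.20 ✓.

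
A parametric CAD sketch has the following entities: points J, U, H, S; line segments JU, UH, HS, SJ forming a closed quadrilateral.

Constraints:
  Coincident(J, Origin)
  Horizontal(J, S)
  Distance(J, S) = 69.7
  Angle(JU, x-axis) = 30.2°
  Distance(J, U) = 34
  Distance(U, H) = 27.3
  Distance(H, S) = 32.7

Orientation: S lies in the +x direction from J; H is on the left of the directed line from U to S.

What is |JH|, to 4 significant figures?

61.24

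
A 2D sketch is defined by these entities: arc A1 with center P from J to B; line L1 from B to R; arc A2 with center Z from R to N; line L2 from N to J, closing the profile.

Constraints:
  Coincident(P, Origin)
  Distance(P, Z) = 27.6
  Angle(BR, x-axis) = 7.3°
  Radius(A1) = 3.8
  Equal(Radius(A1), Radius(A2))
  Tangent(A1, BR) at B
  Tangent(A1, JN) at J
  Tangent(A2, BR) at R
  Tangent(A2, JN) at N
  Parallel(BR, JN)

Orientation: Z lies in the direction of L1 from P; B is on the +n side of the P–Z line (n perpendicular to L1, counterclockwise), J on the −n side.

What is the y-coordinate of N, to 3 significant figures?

-0.262

The slot axis is L1's direction at 7.3°, so u = (cos 7.3°, sin 7.3°) = (0.992, 0.127) and n = (−sin 7.3°, cos 7.3°) = (-0.127, 0.992). P is at the origin and Z lies 27.6 along u from P, so Z = 27.6·u = (27.4, 3.51). Tangency of A1 to both parallel lines with radius 3.8 puts B and J at P ± 3.8·n: B = (-0.483, 3.77), J = (0.483, -3.77). Equal radii place R and N the same way about Z: R = Z + 3.8·n = (26.9, 7.28), N = Z − 3.8·n = (27.9, -0.262). So N.y = -0.262.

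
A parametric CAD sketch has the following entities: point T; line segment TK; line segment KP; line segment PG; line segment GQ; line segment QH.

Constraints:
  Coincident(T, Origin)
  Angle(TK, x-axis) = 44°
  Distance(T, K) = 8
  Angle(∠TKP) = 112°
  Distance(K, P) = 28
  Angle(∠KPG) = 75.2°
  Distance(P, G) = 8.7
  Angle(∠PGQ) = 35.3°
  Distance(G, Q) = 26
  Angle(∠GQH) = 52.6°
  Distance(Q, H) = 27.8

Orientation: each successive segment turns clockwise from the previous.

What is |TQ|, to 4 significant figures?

30.54

∠KPG = 75.2° gives PG at -128.8° from the x-axis; with |PG| = 8.7, G = (25.88, -12.61). ∠PGQ = 35.3° gives GQ at 86.50° from the x-axis; with |GQ| = 26.0, Q = (27.47, 13.34). Then |TQ| = |Q − T| = 30.54.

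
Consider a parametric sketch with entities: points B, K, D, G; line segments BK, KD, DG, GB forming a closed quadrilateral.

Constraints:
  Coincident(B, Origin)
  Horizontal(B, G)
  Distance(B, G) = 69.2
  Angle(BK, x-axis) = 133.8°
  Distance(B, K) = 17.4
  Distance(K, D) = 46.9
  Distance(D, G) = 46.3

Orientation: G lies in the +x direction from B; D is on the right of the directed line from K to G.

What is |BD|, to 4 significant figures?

29.88

Checks: |BG| = 69.20 ✓; |BK| = 17.40 ✓; |KD| = 46.90 ✓; |DG| = 46.30 ✓.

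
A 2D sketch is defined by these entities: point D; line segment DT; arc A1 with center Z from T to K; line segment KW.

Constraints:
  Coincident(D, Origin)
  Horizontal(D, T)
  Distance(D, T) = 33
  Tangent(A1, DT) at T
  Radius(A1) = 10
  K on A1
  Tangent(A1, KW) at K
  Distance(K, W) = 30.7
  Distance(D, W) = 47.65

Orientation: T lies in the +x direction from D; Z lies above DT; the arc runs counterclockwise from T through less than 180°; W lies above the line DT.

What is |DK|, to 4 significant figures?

44.14

Checks: |ZK| = 10.00 ✓; ∠(ZK, KW) = 90.00° ✓; |KW| = 30.70 ✓; |DW| = 47.65 ✓.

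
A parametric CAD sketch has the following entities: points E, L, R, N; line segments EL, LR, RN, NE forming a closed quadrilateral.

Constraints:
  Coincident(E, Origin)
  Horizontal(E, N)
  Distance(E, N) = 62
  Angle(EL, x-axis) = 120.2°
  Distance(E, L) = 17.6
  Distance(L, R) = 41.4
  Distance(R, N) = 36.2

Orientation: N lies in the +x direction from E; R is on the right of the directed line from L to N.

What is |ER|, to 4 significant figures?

27.18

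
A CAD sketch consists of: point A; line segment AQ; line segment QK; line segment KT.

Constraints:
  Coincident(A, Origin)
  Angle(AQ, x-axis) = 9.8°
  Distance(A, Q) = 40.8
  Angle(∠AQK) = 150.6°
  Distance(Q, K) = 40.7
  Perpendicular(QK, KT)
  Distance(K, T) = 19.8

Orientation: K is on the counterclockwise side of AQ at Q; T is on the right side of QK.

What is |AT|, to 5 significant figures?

86.022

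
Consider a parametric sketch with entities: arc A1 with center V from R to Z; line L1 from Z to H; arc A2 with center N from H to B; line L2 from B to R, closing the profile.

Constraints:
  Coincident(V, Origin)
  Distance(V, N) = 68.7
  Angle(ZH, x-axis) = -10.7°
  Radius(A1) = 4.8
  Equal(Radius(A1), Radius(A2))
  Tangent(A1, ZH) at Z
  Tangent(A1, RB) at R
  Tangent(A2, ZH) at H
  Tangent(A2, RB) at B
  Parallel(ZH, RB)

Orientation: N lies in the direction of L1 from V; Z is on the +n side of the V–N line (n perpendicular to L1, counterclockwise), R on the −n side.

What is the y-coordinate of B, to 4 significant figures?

-17.47

The slot axis is L1's direction at -10.7°, so u = (cos -10.7°, sin -10.7°) = (0.9826, -0.1857) and n = (−sin -10.7°, cos -10.7°) = (0.1857, 0.9826). V is at the origin and N lies 68.7 along u from V, so N = 68.7·u = (67.51, -12.76). Tangency of A1 to both parallel lines with radius 4.8 puts Z and R at V ± 4.8·n: Z = (0.8912, 4.717), R = (-0.8912, -4.717). Equal radii place H and B the same way about N: H = N + 4.8·n = (68.40, -8.039), B = N − 4.8·n = (66.61, -17.47). So B.y = -17.47.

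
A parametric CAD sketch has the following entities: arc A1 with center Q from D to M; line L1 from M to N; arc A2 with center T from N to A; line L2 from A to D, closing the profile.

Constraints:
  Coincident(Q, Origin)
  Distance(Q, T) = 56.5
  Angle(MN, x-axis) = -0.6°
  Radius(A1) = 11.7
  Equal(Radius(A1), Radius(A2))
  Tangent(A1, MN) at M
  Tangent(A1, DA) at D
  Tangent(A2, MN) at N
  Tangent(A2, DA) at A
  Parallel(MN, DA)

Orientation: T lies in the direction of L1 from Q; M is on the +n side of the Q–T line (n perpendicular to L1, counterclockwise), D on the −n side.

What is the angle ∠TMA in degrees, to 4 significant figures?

10.80°

The slot axis is L1's direction at -0.6°, so u = (cos -0.6°, sin -0.6°) = (0.9999, -0.01047) and n = (−sin -0.6°, cos -0.6°) = (0.01047, 0.9999). Q is at the origin and T lies 56.5 along u from Q, so T = 56.5·u = (56.50, -0.5917). Tangency of A1 to both parallel lines with radius 11.7 puts M and D at Q ± 11.7·n: M = (0.1225, 11.70), D = (-0.1225, -11.70). Equal radii place N and A the same way about T: N = T + 11.7·n = (56.62, 11.11), A = T − 11.7·n = (56.37, -12.29). Then cos ∠TMA = MT·MA / (|MT||MA|), giving 10.80°.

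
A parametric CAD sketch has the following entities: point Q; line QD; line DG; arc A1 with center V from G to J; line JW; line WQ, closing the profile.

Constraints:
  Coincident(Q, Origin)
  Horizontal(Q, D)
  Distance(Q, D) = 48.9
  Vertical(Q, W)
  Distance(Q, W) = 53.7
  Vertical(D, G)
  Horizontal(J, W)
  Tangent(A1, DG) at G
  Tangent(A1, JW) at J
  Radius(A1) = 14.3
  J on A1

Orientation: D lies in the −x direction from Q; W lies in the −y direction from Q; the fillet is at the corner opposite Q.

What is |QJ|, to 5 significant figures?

63.882

Q is at the origin; QD is horizontal with |QD| = 48.9 and D on the −x side, so D = (-48.900, 0.0000). Q and W share the same x with |QW| = 53.7 and W on the −y side, so W = (0.0000, -53.700). The virtual corner opposite Q is at (-48.900, -53.700). Tangency of A1 to DG means the radius VG is perpendicular to DG and A1 meets JW tangentially, so VJ is at right angles to JW, with radius 14.3, so the center V sits 14.3 in from both sides at V = (-34.600, -39.400). That places the tangent points at G = (-48.900, -39.400) on DG and J = (-34.600, -53.700) on JW. Then |QJ| = |J − Q| = 63.882.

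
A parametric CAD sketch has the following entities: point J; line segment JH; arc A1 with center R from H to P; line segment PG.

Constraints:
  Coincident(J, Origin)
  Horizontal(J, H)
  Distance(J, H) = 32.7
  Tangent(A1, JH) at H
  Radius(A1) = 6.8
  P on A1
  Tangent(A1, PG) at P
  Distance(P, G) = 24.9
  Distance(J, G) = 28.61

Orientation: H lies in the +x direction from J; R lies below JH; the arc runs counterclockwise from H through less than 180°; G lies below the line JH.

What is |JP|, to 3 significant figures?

27.0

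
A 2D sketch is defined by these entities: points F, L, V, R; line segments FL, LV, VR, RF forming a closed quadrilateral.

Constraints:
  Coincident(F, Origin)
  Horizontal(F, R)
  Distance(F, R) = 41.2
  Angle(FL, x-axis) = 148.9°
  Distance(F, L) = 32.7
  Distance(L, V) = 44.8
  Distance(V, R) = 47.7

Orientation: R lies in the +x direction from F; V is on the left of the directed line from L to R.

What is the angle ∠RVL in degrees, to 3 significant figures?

101°

F is at the origin; F and R share the same y with |FR| = 41.2 and R in +x, so R = (41.2, 0). FL runs at 148.9° with |FL| = 32.7, so L = (-28.0, 16.9). V is determined by |LV| = 44.8 and |VR| = 47.7 together: it lies at the intersection of circle(L, 44.8) and circle(R, 47.7). With |LR| = 71.2, the foot of the radical line on LR is 33.7 from L and the perpendicular offset is √(44.8² − 33.7²) = 29.5. Taking the left-of-LR solution: V = (11.8, 37.5).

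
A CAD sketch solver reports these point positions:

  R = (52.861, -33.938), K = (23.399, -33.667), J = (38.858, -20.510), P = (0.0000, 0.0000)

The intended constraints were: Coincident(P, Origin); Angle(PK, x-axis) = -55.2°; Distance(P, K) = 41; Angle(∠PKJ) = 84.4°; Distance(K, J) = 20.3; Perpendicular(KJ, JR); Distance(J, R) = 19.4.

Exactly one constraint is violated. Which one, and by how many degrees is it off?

Perpendicular(KJ, JR) — off by 5.80°.

P = (0.00, 0.00) ✓; PK at -55.20° ✓; |PK| = 41.00 ✓; ∠PKJ = 84.40° ✓; |KJ| = 20.30 ✓; ∠(KJ, JR) = 84.20° ✗; |JR| = 19.40 ✓.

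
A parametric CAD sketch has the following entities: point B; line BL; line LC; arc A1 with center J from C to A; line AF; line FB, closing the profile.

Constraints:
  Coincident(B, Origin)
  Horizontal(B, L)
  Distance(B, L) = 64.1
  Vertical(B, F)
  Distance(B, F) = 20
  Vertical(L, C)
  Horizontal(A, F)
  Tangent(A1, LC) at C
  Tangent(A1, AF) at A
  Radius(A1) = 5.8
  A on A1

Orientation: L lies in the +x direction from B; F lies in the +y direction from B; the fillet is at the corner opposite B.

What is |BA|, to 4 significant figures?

61.64

B is at the origin; B and L share the same y with |BL| = 64.1 and L on the +x side, so L = (64.10, 0.000). BF is vertical with |BF| = 20.0 and F on the +y side, so F = (0.000, 20.00). The virtual corner opposite B is at (64.10, 20.00). Tangency of A1 to LC means the radius JC is perpendicular to LC and the tangent condition forces JA to be normal to AF, with radius 5.8, so the center J sits 5.8 in from both sides at J = (58.30, 14.20). That places the tangent points at C = (64.10, 14.20) on LC and A = (58.30, 20.00) on AF. Then |BA| = |A − B| = 61.64.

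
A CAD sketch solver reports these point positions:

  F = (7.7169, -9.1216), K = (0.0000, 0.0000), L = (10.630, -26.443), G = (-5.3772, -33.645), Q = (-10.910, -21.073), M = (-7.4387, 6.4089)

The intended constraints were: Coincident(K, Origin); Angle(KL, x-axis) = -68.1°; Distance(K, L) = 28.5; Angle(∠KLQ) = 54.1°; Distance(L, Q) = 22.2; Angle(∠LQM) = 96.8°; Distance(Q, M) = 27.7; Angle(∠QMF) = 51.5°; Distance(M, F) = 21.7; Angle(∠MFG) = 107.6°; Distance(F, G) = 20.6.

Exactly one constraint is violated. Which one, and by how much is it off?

Distance(F, G) = 20.6 — off by 7.20.

K = (0.00, 0.00) ✓; KL at -68.10° ✓; |KL| = 28.50 ✓; ∠KLQ = 54.10° ✓; |LQ| = 22.20 ✓; ∠LQM = 96.80° ✓; |QM| = 27.70 ✓; ∠QMF = 51.50° ✓; |MF| = 21.70 ✓; ∠MFG = 107.6° ✓; |FG| = 27.80 ✗.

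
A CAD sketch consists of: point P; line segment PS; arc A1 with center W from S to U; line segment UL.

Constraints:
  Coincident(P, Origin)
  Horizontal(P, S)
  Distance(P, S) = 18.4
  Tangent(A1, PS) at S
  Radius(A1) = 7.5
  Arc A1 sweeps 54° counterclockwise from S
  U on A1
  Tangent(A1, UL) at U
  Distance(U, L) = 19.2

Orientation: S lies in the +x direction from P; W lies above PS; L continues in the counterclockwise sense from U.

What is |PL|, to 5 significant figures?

40.313

P is at the origin; P and S share the same y with |PS| = 18.4 and S on the +x side, so S = (18.400, 0.0000). Tangency of A1 to PS means the radius WS is perpendicular to PS, so W = S + (0, 7.5) = (18.400, 7.5000). On A1, S sits at bearing -90° from W; a 54° counterclockwise sweep puts U at bearing -36°, so U = W + 7.5·(cos -36°, sin -36°) = (24.468, 3.0916). The tangent condition forces WU to be normal to UL, so UL runs along (−sin -36°, cos -36°); with |UL| = 19.2, L = (35.753, 18.625). Then |PL| = |L − P| = 40.313.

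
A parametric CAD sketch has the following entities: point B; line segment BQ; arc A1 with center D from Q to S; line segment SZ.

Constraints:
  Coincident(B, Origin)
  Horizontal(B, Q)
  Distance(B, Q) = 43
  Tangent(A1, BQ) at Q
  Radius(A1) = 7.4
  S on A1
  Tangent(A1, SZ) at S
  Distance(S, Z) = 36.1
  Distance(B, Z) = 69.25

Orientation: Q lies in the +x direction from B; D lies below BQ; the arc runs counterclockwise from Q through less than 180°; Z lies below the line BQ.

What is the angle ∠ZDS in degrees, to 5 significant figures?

78.416°

Checks: |DS| = 7.400 ✓; ∠(DS, SZ) = 90.00° ✓; |SZ| = 36.10 ✓; |BZ| = 69.25 ✓.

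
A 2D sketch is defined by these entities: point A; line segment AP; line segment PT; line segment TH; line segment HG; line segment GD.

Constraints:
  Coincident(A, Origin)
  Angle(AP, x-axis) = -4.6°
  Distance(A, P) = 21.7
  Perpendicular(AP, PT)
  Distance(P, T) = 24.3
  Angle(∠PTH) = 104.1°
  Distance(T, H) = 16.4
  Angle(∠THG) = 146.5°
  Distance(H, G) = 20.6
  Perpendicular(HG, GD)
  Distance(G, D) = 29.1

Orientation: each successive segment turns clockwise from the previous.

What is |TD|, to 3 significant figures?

39.7

∠THG = 146.5° gives HG at 156° from the x-axis; with |HG| = 20.6, G = (-15.3, -20.3). HG ⟂ GD, so GD runs at 66.0°; with |GD| = 29.1, D = (-3.48, 6.29). Then |TD| = |D − T| = 39.7.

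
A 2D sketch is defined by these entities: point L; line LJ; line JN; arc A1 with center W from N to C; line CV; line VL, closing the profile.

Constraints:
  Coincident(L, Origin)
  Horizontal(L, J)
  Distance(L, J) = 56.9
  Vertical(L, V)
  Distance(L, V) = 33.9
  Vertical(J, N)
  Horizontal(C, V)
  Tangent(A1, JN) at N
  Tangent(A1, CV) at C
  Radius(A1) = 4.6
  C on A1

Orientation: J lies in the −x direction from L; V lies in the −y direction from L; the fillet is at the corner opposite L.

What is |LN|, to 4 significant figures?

64.00

L is at the origin; LJ is horizontal with |LJ| = 56.9 and J on the −x side, so J = (-56.90, 0.000). L and V share the same x with |LV| = 33.9 and V on the −y side, so V = (0.000, -33.90). The virtual corner opposite L is at (-56.90, -33.90). A1 meets JN tangentially, so WN is at right angles to JN and the tangent condition forces WC to be normal to CV, with radius 4.6, so the center W sits 4.6 in from both sides at W = (-52.30, -29.30). That places the tangent points at N = (-56.90, -29.30) on JN and C = (-52.30, -33.90) on CV. Then |LN| = |N − L| = 64.00.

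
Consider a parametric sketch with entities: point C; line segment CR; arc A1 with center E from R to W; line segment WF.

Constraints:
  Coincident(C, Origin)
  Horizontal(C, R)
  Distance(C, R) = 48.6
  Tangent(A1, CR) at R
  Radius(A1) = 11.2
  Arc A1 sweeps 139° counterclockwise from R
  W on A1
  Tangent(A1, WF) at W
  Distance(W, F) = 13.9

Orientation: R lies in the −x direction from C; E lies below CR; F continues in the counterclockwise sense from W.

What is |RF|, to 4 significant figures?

28.94

C is at the origin; CR is horizontal with |CR| = 48.6 and R on the −x side, so R = (-48.60, 0.000). The tangent condition forces ER to be normal to CR, so E = R + (0, -11.2) = (-48.60, -11.20). On A1, R sits at bearing 90° from E; a 139° counterclockwise sweep puts W at bearing 229°, so W = E + 11.2·(cos 229°, sin 229°) = (-55.95, -19.65). Since A1 is tangent to WF there, EW ⟂ WF, so WF runs along (−sin 229°, cos 229°); with |WF| = 13.9, F = (-45.46, -28.77). Then |RF| = |F − R| = 28.94.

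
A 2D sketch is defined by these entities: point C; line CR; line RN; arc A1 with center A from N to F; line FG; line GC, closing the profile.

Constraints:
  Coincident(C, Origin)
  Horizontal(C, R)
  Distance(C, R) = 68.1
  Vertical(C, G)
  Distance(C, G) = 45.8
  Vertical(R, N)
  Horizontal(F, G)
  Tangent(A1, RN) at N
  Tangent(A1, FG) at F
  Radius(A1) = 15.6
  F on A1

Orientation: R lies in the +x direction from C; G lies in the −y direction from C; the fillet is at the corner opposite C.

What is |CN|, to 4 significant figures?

74.50

C is at the origin; C and R share the same y with |CR| = 68.1 and R on the +x side, so R = (68.10, 0.000). CG is vertical with |CG| = 45.8 and G on the −y side, so G = (0.000, -45.80). The virtual corner opposite C is at (68.10, -45.80). A1 meets RN tangentially, so AN is at right angles to RN and tangency of A1 to FG means the radius AF is perpendicular to FG, with radius 15.6, so the center A sits 15.6 in from both sides at A = (52.50, -30.20). That places the tangent points at N = (68.10, -30.20) on RN and F = (52.50, -45.80) on FG. Then |CN| = |N − C| = 74.50.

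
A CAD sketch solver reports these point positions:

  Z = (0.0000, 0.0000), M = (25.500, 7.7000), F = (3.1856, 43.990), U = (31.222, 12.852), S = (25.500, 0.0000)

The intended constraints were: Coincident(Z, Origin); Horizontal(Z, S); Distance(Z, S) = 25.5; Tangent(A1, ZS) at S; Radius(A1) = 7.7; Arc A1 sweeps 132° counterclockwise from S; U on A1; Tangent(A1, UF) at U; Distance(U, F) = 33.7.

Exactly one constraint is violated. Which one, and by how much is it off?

Distance(U, F) = 33.7 — off by 8.20.

Z = (0.00, 0.00) ✓; Z.y = 0.00, S.y = 0.00 ✓; |ZS| = 25.50 ✓; ∠(MS, SZ) = 90.00° ✓; |MS| = 7.700 ✓; bearing(M→U) − bearing(M→S) = 132.0° ✓; |MU| = 7.700 ✓; ∠(MU, UF) = 90.00° ✓; |UF| = 41.90 ✗.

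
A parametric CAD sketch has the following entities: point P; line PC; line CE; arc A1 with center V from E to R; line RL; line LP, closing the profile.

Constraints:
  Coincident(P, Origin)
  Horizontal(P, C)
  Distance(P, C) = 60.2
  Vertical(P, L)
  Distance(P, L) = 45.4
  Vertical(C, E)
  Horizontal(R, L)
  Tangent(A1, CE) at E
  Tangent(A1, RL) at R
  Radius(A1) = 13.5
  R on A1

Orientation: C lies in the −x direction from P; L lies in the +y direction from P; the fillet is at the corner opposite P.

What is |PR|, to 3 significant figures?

65.1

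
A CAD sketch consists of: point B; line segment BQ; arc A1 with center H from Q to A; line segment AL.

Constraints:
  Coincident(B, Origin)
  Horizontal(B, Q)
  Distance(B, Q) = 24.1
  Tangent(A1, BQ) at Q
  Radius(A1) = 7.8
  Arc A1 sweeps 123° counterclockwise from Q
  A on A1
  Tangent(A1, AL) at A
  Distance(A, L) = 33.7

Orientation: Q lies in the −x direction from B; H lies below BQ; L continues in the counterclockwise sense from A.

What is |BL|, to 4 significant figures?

42.14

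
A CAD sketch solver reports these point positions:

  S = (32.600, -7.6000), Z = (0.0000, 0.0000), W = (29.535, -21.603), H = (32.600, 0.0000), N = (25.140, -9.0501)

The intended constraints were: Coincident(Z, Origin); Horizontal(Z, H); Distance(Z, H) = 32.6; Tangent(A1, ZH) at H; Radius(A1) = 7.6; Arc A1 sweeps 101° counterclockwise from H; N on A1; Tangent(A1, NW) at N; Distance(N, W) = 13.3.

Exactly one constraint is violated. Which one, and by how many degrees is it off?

Tangent(A1, NW) at N — off by 8.30°.

Z = (0.00, 0.00) ✓; Z.y = 0.00, H.y = 0.00 ✓; |ZH| = 32.60 ✓; ∠(SH, HZ) = 90.00° ✓; |SH| = 7.600 ✓; bearing(S→N) − bearing(S→H) = 101.0° ✓; |SN| = 7.600 ✓; ∠(SN, NW) = 81.70° ✗; |NW| = 13.30 ✓.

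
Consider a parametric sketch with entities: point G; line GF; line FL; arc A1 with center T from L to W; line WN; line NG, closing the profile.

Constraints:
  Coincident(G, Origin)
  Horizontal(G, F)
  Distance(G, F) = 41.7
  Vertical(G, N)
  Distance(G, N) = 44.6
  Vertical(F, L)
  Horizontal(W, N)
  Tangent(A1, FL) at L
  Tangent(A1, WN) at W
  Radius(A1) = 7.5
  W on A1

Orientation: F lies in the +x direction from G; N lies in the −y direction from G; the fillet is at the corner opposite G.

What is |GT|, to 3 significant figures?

50.5

G is at the origin; G and F share the same y with |GF| = 41.7 and F on the +x side, so F = (41.7, 0.00). GN is vertical with |GN| = 44.6 and N on the −y side, so N = (0.00, -44.6). The virtual corner opposite G is at (41.7, -44.6). Since A1 is tangent to FL there, TL ⟂ FL and the tangent condition forces TW to be normal to WN, with radius 7.5, so the center T sits 7.5 in from both sides at T = (34.2, -37.1). Then |GT| = |T − G| = 50.5.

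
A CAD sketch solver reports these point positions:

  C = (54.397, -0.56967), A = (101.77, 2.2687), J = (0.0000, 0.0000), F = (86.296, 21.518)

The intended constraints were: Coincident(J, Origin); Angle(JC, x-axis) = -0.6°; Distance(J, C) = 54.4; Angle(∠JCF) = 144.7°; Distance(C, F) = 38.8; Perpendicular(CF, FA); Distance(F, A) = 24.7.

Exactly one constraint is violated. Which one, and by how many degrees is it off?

Perpendicular(CF, FA) — off by 4.10°.

J = (0.00, 0.00) ✓; JC at -0.6000° ✓; |JC| = 54.40 ✓; ∠JCF = 144.7° ✓; |CF| = 38.80 ✓; ∠(CF, FA) = 85.90° ✗; |FA| = 24.70 ✓.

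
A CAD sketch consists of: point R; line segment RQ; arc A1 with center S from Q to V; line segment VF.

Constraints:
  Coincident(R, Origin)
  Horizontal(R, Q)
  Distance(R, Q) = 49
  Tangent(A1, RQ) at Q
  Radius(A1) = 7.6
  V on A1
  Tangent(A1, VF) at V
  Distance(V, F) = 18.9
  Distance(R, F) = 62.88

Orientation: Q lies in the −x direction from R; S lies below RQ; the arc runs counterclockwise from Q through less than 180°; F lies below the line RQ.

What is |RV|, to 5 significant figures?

57.077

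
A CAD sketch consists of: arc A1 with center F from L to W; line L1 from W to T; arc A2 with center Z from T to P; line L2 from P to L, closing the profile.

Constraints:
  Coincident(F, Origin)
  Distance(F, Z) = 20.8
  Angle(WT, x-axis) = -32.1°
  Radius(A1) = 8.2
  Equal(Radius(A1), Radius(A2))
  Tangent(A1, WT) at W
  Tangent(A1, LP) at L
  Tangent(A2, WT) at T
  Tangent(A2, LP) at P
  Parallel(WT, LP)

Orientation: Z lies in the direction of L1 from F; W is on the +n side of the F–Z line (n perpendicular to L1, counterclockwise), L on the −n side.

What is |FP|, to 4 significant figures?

22.36

The slot axis is L1's direction at -32.1°, so u = (cos -32.1°, sin -32.1°) = (0.8471, -0.5314) and n = (−sin -32.1°, cos -32.1°) = (0.5314, 0.8471). F is at the origin and Z lies 20.8 along u from F, so Z = 20.8·u = (17.62, -11.05). Tangency of A1 to both parallel lines with radius 8.2 puts W and L at F ± 8.2·n: W = (4.357, 6.946), L = (-4.357, -6.946). Equal radii place T and P the same way about Z: T = Z + 8.2·n = (21.98, -4.107), P = Z − 8.2·n = (13.26, -18.00). Then |FP| = |P − F| = 22.36.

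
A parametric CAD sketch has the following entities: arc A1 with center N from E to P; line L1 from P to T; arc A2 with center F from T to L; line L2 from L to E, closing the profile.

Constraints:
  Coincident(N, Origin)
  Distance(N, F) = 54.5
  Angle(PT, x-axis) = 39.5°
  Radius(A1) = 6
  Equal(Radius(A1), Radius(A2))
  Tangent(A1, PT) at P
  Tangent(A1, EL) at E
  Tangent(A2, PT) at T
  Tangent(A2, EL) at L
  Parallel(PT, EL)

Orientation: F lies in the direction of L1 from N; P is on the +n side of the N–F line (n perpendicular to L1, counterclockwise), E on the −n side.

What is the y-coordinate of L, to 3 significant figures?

30.0

Tangency of A1 to both parallel lines with radius 6.0 puts P and E at N ± 6.0·n: P = (-3.82, 4.63), E = (3.82, -4.63). Equal radii place T and L the same way about F: T = F + 6.0·n = (38.2, 39.3), L = F − 6.0·n = (45.9, 30.0). So L.y = 30.0.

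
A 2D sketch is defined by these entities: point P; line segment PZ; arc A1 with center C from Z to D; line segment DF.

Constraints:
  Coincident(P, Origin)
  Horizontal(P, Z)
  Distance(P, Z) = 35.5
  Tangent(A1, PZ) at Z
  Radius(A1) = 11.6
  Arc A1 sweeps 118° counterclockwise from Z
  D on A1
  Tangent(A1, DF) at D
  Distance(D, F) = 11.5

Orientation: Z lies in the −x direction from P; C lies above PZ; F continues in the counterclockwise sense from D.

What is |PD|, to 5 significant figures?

30.472

P is at the origin; P and Z share the same y with |PZ| = 35.5 and Z on the −x side, so Z = (-35.500, 0.0000). Tangency of A1 to PZ means the radius CZ is perpendicular to PZ, so C = Z + (0, 11.6) = (-35.500, 11.600). On A1, Z sits at bearing -90° from C; a 118° counterclockwise sweep puts D at bearing 28°, so D = C + 11.6·(cos 28°, sin 28°) = (-25.258, 17.046). Then |PD| = |D − P| = 30.472.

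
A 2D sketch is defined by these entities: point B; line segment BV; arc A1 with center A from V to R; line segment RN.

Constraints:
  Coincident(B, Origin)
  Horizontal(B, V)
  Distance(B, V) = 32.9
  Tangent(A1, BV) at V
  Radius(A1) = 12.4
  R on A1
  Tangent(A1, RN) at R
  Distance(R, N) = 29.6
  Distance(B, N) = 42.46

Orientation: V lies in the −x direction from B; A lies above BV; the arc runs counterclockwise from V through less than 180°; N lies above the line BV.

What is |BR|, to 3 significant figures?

23.1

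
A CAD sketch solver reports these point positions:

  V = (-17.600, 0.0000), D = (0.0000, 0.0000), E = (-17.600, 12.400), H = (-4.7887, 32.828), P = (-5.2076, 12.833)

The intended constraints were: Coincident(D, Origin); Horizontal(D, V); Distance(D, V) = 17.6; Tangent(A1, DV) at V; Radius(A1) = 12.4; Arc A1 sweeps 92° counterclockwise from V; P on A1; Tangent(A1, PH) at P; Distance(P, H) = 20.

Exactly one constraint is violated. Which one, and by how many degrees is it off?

Tangent(A1, PH) at P — off by 3.20°.

D = (0.00, 0.00) ✓; D.y = 0.00, V.y = 0.00 ✓; |DV| = 17.60 ✓; ∠(EV, VD) = 90.00° ✓; |EV| = 12.40 ✓; bearing(E→P) − bearing(E→V) = 92.00° ✓; |EP| = 12.40 ✓; ∠(EP, PH) = 93.20° ✗; |PH| = 20.00 ✓.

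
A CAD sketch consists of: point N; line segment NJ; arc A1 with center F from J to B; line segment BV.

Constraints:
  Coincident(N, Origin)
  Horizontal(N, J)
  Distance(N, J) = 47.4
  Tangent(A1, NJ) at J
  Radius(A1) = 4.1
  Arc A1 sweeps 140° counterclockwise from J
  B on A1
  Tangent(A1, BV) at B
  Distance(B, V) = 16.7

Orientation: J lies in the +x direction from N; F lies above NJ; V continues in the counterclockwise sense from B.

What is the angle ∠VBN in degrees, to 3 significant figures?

48.2°

N is at the origin; NJ is horizontal with |NJ| = 47.4 and J on the +x side, so J = (47.4, 0.00). Since A1 is tangent to NJ there, FJ ⟂ NJ, so F = J + (0, 4.1) = (47.4, 4.10). On A1, J sits at bearing -90° from F; a 140° counterclockwise sweep puts B at bearing 50°, so B = F + 4.1·(cos 50°, sin 50°) = (50.0, 7.24). A1 meets BV tangentially, so FB is at right angles to BV, so BV runs along (−sin 50°, cos 50°); with |BV| = 16.7, V = (37.2, 18.0). Then cos ∠VBN = BV·BN / (|BV||BN|), giving 48.2°.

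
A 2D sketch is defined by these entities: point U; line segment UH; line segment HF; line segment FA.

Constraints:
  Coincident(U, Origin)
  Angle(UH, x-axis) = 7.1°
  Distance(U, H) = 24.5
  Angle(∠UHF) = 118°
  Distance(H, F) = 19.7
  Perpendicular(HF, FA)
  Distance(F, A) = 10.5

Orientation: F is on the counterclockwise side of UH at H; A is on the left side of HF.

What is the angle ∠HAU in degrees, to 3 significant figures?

47.7°

∠UHF = 118.0°, so HF runs at 7.1° + (180° − 118.0°) = 69.1° from the x-axis; with |HF| = 19.7, F = H + 19.7·(cos 69.1°, sin 69.1°) = (31.3, 21.4). HF ⟂ FA; with |FA| = 10.5 on the left of HF, A = F + 10.5·(-0.934, 0.357) = (21.5, 25.2). Then cos ∠HAU = AH·AU / (|AH||AU|), giving 47.7°.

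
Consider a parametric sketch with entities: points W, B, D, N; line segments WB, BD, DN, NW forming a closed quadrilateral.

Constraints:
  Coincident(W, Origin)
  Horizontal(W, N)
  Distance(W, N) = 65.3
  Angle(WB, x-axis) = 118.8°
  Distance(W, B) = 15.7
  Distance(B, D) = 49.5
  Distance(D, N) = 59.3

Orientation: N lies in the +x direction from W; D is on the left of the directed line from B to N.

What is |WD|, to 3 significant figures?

55.3

Checks: |WN| = 65.30 ✓; |WB| = 15.70 ✓; |BD| = 49.50 ✓; |DN| = 59.30 ✓.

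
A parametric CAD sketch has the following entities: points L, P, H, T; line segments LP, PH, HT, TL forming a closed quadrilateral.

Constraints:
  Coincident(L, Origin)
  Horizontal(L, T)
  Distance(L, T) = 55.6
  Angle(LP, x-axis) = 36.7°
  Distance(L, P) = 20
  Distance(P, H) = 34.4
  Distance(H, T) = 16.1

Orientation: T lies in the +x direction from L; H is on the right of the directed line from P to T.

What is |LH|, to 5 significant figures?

43.847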